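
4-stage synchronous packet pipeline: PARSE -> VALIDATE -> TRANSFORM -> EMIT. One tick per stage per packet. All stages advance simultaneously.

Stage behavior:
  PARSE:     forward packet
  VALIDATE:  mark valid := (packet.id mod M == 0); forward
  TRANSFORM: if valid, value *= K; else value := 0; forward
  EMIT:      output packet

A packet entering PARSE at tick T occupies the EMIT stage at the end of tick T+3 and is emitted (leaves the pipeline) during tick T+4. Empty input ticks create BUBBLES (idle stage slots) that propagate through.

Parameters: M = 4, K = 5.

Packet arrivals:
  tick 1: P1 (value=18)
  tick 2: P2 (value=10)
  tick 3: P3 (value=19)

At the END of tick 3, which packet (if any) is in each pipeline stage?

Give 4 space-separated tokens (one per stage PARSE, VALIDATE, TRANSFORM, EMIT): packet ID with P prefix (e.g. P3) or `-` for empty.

Tick 1: [PARSE:P1(v=18,ok=F), VALIDATE:-, TRANSFORM:-, EMIT:-] out:-; in:P1
Tick 2: [PARSE:P2(v=10,ok=F), VALIDATE:P1(v=18,ok=F), TRANSFORM:-, EMIT:-] out:-; in:P2
Tick 3: [PARSE:P3(v=19,ok=F), VALIDATE:P2(v=10,ok=F), TRANSFORM:P1(v=0,ok=F), EMIT:-] out:-; in:P3
At end of tick 3: ['P3', 'P2', 'P1', '-']

Answer: P3 P2 P1 -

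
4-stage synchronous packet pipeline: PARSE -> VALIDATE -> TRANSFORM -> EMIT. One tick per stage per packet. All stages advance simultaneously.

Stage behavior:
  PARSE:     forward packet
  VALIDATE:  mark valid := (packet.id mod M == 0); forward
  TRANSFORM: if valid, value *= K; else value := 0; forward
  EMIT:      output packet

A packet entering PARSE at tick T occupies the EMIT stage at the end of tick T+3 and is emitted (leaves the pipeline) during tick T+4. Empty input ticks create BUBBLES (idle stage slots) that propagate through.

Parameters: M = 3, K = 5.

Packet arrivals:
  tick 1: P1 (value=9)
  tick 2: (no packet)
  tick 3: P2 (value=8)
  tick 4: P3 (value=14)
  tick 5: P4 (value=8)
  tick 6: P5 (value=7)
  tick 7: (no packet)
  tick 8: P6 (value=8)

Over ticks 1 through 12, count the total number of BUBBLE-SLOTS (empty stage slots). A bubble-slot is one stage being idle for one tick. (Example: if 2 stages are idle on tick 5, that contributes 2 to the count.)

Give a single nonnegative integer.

Tick 1: [PARSE:P1(v=9,ok=F), VALIDATE:-, TRANSFORM:-, EMIT:-] out:-; bubbles=3
Tick 2: [PARSE:-, VALIDATE:P1(v=9,ok=F), TRANSFORM:-, EMIT:-] out:-; bubbles=3
Tick 3: [PARSE:P2(v=8,ok=F), VALIDATE:-, TRANSFORM:P1(v=0,ok=F), EMIT:-] out:-; bubbles=2
Tick 4: [PARSE:P3(v=14,ok=F), VALIDATE:P2(v=8,ok=F), TRANSFORM:-, EMIT:P1(v=0,ok=F)] out:-; bubbles=1
Tick 5: [PARSE:P4(v=8,ok=F), VALIDATE:P3(v=14,ok=T), TRANSFORM:P2(v=0,ok=F), EMIT:-] out:P1(v=0); bubbles=1
Tick 6: [PARSE:P5(v=7,ok=F), VALIDATE:P4(v=8,ok=F), TRANSFORM:P3(v=70,ok=T), EMIT:P2(v=0,ok=F)] out:-; bubbles=0
Tick 7: [PARSE:-, VALIDATE:P5(v=7,ok=F), TRANSFORM:P4(v=0,ok=F), EMIT:P3(v=70,ok=T)] out:P2(v=0); bubbles=1
Tick 8: [PARSE:P6(v=8,ok=F), VALIDATE:-, TRANSFORM:P5(v=0,ok=F), EMIT:P4(v=0,ok=F)] out:P3(v=70); bubbles=1
Tick 9: [PARSE:-, VALIDATE:P6(v=8,ok=T), TRANSFORM:-, EMIT:P5(v=0,ok=F)] out:P4(v=0); bubbles=2
Tick 10: [PARSE:-, VALIDATE:-, TRANSFORM:P6(v=40,ok=T), EMIT:-] out:P5(v=0); bubbles=3
Tick 11: [PARSE:-, VALIDATE:-, TRANSFORM:-, EMIT:P6(v=40,ok=T)] out:-; bubbles=3
Tick 12: [PARSE:-, VALIDATE:-, TRANSFORM:-, EMIT:-] out:P6(v=40); bubbles=4
Total bubble-slots: 24

Answer: 24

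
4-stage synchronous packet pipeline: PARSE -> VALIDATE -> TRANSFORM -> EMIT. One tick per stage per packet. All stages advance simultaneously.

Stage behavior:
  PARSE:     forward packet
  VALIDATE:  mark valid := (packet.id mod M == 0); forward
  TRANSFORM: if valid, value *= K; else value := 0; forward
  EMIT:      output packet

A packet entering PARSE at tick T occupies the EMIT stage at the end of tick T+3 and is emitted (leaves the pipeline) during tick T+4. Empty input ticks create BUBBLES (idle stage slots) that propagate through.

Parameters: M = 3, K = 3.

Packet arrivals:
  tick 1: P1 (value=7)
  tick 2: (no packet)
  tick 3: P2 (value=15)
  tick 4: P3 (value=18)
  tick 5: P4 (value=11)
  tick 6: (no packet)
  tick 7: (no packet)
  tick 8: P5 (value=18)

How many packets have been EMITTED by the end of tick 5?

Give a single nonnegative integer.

Tick 1: [PARSE:P1(v=7,ok=F), VALIDATE:-, TRANSFORM:-, EMIT:-] out:-; in:P1
Tick 2: [PARSE:-, VALIDATE:P1(v=7,ok=F), TRANSFORM:-, EMIT:-] out:-; in:-
Tick 3: [PARSE:P2(v=15,ok=F), VALIDATE:-, TRANSFORM:P1(v=0,ok=F), EMIT:-] out:-; in:P2
Tick 4: [PARSE:P3(v=18,ok=F), VALIDATE:P2(v=15,ok=F), TRANSFORM:-, EMIT:P1(v=0,ok=F)] out:-; in:P3
Tick 5: [PARSE:P4(v=11,ok=F), VALIDATE:P3(v=18,ok=T), TRANSFORM:P2(v=0,ok=F), EMIT:-] out:P1(v=0); in:P4
Emitted by tick 5: ['P1']

Answer: 1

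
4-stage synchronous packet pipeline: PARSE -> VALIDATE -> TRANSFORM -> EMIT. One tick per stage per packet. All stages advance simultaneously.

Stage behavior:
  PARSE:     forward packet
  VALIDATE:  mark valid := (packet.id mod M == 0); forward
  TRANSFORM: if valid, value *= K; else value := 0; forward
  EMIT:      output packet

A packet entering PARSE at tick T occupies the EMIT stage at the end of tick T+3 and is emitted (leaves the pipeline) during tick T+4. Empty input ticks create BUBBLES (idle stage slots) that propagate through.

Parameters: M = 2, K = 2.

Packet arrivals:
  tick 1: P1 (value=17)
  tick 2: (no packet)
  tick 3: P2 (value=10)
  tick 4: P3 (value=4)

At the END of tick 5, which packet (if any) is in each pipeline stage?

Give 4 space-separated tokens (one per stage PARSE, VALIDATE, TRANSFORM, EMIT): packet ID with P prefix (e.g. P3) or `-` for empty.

Tick 1: [PARSE:P1(v=17,ok=F), VALIDATE:-, TRANSFORM:-, EMIT:-] out:-; in:P1
Tick 2: [PARSE:-, VALIDATE:P1(v=17,ok=F), TRANSFORM:-, EMIT:-] out:-; in:-
Tick 3: [PARSE:P2(v=10,ok=F), VALIDATE:-, TRANSFORM:P1(v=0,ok=F), EMIT:-] out:-; in:P2
Tick 4: [PARSE:P3(v=4,ok=F), VALIDATE:P2(v=10,ok=T), TRANSFORM:-, EMIT:P1(v=0,ok=F)] out:-; in:P3
Tick 5: [PARSE:-, VALIDATE:P3(v=4,ok=F), TRANSFORM:P2(v=20,ok=T), EMIT:-] out:P1(v=0); in:-
At end of tick 5: ['-', 'P3', 'P2', '-']

Answer: - P3 P2 -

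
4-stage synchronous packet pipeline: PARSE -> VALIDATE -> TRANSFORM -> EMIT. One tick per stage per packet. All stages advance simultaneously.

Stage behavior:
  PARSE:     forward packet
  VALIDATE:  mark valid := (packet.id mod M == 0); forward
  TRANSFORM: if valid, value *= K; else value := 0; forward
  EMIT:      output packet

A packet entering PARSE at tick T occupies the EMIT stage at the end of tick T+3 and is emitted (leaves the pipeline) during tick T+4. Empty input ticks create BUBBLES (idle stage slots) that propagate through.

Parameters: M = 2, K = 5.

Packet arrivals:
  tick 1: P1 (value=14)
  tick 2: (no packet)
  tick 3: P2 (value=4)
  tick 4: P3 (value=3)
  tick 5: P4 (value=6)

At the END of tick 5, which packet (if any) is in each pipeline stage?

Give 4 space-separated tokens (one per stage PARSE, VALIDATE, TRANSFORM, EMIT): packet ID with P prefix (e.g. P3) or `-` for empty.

Tick 1: [PARSE:P1(v=14,ok=F), VALIDATE:-, TRANSFORM:-, EMIT:-] out:-; in:P1
Tick 2: [PARSE:-, VALIDATE:P1(v=14,ok=F), TRANSFORM:-, EMIT:-] out:-; in:-
Tick 3: [PARSE:P2(v=4,ok=F), VALIDATE:-, TRANSFORM:P1(v=0,ok=F), EMIT:-] out:-; in:P2
Tick 4: [PARSE:P3(v=3,ok=F), VALIDATE:P2(v=4,ok=T), TRANSFORM:-, EMIT:P1(v=0,ok=F)] out:-; in:P3
Tick 5: [PARSE:P4(v=6,ok=F), VALIDATE:P3(v=3,ok=F), TRANSFORM:P2(v=20,ok=T), EMIT:-] out:P1(v=0); in:P4
At end of tick 5: ['P4', 'P3', 'P2', '-']

Answer: P4 P3 P2 -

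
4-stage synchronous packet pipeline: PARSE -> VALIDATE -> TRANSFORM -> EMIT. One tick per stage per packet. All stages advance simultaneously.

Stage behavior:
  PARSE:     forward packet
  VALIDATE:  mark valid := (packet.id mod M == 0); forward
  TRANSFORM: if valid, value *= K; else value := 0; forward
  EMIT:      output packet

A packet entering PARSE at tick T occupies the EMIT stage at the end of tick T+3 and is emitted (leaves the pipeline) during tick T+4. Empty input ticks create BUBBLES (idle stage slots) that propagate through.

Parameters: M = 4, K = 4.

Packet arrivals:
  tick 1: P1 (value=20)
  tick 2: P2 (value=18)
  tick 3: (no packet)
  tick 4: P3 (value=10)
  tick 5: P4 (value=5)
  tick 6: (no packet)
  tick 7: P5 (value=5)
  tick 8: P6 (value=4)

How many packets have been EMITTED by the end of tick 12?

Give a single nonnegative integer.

Tick 1: [PARSE:P1(v=20,ok=F), VALIDATE:-, TRANSFORM:-, EMIT:-] out:-; in:P1
Tick 2: [PARSE:P2(v=18,ok=F), VALIDATE:P1(v=20,ok=F), TRANSFORM:-, EMIT:-] out:-; in:P2
Tick 3: [PARSE:-, VALIDATE:P2(v=18,ok=F), TRANSFORM:P1(v=0,ok=F), EMIT:-] out:-; in:-
Tick 4: [PARSE:P3(v=10,ok=F), VALIDATE:-, TRANSFORM:P2(v=0,ok=F), EMIT:P1(v=0,ok=F)] out:-; in:P3
Tick 5: [PARSE:P4(v=5,ok=F), VALIDATE:P3(v=10,ok=F), TRANSFORM:-, EMIT:P2(v=0,ok=F)] out:P1(v=0); in:P4
Tick 6: [PARSE:-, VALIDATE:P4(v=5,ok=T), TRANSFORM:P3(v=0,ok=F), EMIT:-] out:P2(v=0); in:-
Tick 7: [PARSE:P5(v=5,ok=F), VALIDATE:-, TRANSFORM:P4(v=20,ok=T), EMIT:P3(v=0,ok=F)] out:-; in:P5
Tick 8: [PARSE:P6(v=4,ok=F), VALIDATE:P5(v=5,ok=F), TRANSFORM:-, EMIT:P4(v=20,ok=T)] out:P3(v=0); in:P6
Tick 9: [PARSE:-, VALIDATE:P6(v=4,ok=F), TRANSFORM:P5(v=0,ok=F), EMIT:-] out:P4(v=20); in:-
Tick 10: [PARSE:-, VALIDATE:-, TRANSFORM:P6(v=0,ok=F), EMIT:P5(v=0,ok=F)] out:-; in:-
Tick 11: [PARSE:-, VALIDATE:-, TRANSFORM:-, EMIT:P6(v=0,ok=F)] out:P5(v=0); in:-
Tick 12: [PARSE:-, VALIDATE:-, TRANSFORM:-, EMIT:-] out:P6(v=0); in:-
Emitted by tick 12: ['P1', 'P2', 'P3', 'P4', 'P5', 'P6']

Answer: 6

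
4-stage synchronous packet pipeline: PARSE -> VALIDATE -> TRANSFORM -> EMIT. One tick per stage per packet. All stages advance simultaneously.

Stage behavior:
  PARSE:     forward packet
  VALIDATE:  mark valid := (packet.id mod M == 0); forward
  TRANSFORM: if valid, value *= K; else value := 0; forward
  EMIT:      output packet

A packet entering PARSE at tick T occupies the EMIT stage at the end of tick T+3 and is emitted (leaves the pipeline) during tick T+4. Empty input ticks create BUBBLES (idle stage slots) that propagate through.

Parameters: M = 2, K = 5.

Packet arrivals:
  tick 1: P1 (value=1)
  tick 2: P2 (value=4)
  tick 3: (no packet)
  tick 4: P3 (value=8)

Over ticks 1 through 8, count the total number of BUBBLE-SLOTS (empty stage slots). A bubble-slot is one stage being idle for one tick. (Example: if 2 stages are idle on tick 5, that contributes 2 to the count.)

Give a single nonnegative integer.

Tick 1: [PARSE:P1(v=1,ok=F), VALIDATE:-, TRANSFORM:-, EMIT:-] out:-; bubbles=3
Tick 2: [PARSE:P2(v=4,ok=F), VALIDATE:P1(v=1,ok=F), TRANSFORM:-, EMIT:-] out:-; bubbles=2
Tick 3: [PARSE:-, VALIDATE:P2(v=4,ok=T), TRANSFORM:P1(v=0,ok=F), EMIT:-] out:-; bubbles=2
Tick 4: [PARSE:P3(v=8,ok=F), VALIDATE:-, TRANSFORM:P2(v=20,ok=T), EMIT:P1(v=0,ok=F)] out:-; bubbles=1
Tick 5: [PARSE:-, VALIDATE:P3(v=8,ok=F), TRANSFORM:-, EMIT:P2(v=20,ok=T)] out:P1(v=0); bubbles=2
Tick 6: [PARSE:-, VALIDATE:-, TRANSFORM:P3(v=0,ok=F), EMIT:-] out:P2(v=20); bubbles=3
Tick 7: [PARSE:-, VALIDATE:-, TRANSFORM:-, EMIT:P3(v=0,ok=F)] out:-; bubbles=3
Tick 8: [PARSE:-, VALIDATE:-, TRANSFORM:-, EMIT:-] out:P3(v=0); bubbles=4
Total bubble-slots: 20

Answer: 20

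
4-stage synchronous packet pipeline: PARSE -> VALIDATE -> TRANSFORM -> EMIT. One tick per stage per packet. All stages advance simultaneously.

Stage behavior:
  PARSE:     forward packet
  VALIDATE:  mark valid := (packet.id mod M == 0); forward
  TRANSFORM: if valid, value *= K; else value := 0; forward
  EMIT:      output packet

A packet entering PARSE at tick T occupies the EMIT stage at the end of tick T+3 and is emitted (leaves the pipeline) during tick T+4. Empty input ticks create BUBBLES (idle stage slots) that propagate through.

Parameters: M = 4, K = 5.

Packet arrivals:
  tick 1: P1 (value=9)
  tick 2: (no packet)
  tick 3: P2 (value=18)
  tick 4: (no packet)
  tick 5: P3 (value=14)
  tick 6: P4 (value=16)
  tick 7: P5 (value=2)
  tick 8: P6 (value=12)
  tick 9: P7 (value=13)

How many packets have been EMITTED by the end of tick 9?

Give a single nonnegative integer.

Tick 1: [PARSE:P1(v=9,ok=F), VALIDATE:-, TRANSFORM:-, EMIT:-] out:-; in:P1
Tick 2: [PARSE:-, VALIDATE:P1(v=9,ok=F), TRANSFORM:-, EMIT:-] out:-; in:-
Tick 3: [PARSE:P2(v=18,ok=F), VALIDATE:-, TRANSFORM:P1(v=0,ok=F), EMIT:-] out:-; in:P2
Tick 4: [PARSE:-, VALIDATE:P2(v=18,ok=F), TRANSFORM:-, EMIT:P1(v=0,ok=F)] out:-; in:-
Tick 5: [PARSE:P3(v=14,ok=F), VALIDATE:-, TRANSFORM:P2(v=0,ok=F), EMIT:-] out:P1(v=0); in:P3
Tick 6: [PARSE:P4(v=16,ok=F), VALIDATE:P3(v=14,ok=F), TRANSFORM:-, EMIT:P2(v=0,ok=F)] out:-; in:P4
Tick 7: [PARSE:P5(v=2,ok=F), VALIDATE:P4(v=16,ok=T), TRANSFORM:P3(v=0,ok=F), EMIT:-] out:P2(v=0); in:P5
Tick 8: [PARSE:P6(v=12,ok=F), VALIDATE:P5(v=2,ok=F), TRANSFORM:P4(v=80,ok=T), EMIT:P3(v=0,ok=F)] out:-; in:P6
Tick 9: [PARSE:P7(v=13,ok=F), VALIDATE:P6(v=12,ok=F), TRANSFORM:P5(v=0,ok=F), EMIT:P4(v=80,ok=T)] out:P3(v=0); in:P7
Emitted by tick 9: ['P1', 'P2', 'P3']

Answer: 3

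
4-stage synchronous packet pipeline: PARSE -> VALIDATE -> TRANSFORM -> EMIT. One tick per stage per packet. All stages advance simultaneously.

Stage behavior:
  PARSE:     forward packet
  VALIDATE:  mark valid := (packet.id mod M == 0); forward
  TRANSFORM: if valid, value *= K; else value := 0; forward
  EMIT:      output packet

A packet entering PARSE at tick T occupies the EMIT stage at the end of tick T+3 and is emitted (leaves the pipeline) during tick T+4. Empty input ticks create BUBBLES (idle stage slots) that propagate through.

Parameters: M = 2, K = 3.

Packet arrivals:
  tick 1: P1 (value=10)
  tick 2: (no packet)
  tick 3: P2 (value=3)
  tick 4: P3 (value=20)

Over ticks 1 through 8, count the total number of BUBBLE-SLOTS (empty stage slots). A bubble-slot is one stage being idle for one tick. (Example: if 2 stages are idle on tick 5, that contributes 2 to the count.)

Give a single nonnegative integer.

Answer: 20

Derivation:
Tick 1: [PARSE:P1(v=10,ok=F), VALIDATE:-, TRANSFORM:-, EMIT:-] out:-; bubbles=3
Tick 2: [PARSE:-, VALIDATE:P1(v=10,ok=F), TRANSFORM:-, EMIT:-] out:-; bubbles=3
Tick 3: [PARSE:P2(v=3,ok=F), VALIDATE:-, TRANSFORM:P1(v=0,ok=F), EMIT:-] out:-; bubbles=2
Tick 4: [PARSE:P3(v=20,ok=F), VALIDATE:P2(v=3,ok=T), TRANSFORM:-, EMIT:P1(v=0,ok=F)] out:-; bubbles=1
Tick 5: [PARSE:-, VALIDATE:P3(v=20,ok=F), TRANSFORM:P2(v=9,ok=T), EMIT:-] out:P1(v=0); bubbles=2
Tick 6: [PARSE:-, VALIDATE:-, TRANSFORM:P3(v=0,ok=F), EMIT:P2(v=9,ok=T)] out:-; bubbles=2
Tick 7: [PARSE:-, VALIDATE:-, TRANSFORM:-, EMIT:P3(v=0,ok=F)] out:P2(v=9); bubbles=3
Tick 8: [PARSE:-, VALIDATE:-, TRANSFORM:-, EMIT:-] out:P3(v=0); bubbles=4
Total bubble-slots: 20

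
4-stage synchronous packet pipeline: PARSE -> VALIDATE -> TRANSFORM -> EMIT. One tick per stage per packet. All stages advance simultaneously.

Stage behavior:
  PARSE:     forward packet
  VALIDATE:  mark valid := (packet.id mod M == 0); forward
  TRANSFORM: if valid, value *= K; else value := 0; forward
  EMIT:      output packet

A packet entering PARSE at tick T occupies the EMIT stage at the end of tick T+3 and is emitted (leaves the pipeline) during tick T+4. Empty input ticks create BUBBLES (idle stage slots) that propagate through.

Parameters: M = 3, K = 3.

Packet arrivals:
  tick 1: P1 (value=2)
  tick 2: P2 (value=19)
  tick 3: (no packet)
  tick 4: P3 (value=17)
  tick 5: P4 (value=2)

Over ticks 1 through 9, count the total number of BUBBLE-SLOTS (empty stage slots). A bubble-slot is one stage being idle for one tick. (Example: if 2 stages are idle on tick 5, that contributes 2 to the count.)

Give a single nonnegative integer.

Answer: 20

Derivation:
Tick 1: [PARSE:P1(v=2,ok=F), VALIDATE:-, TRANSFORM:-, EMIT:-] out:-; bubbles=3
Tick 2: [PARSE:P2(v=19,ok=F), VALIDATE:P1(v=2,ok=F), TRANSFORM:-, EMIT:-] out:-; bubbles=2
Tick 3: [PARSE:-, VALIDATE:P2(v=19,ok=F), TRANSFORM:P1(v=0,ok=F), EMIT:-] out:-; bubbles=2
Tick 4: [PARSE:P3(v=17,ok=F), VALIDATE:-, TRANSFORM:P2(v=0,ok=F), EMIT:P1(v=0,ok=F)] out:-; bubbles=1
Tick 5: [PARSE:P4(v=2,ok=F), VALIDATE:P3(v=17,ok=T), TRANSFORM:-, EMIT:P2(v=0,ok=F)] out:P1(v=0); bubbles=1
Tick 6: [PARSE:-, VALIDATE:P4(v=2,ok=F), TRANSFORM:P3(v=51,ok=T), EMIT:-] out:P2(v=0); bubbles=2
Tick 7: [PARSE:-, VALIDATE:-, TRANSFORM:P4(v=0,ok=F), EMIT:P3(v=51,ok=T)] out:-; bubbles=2
Tick 8: [PARSE:-, VALIDATE:-, TRANSFORM:-, EMIT:P4(v=0,ok=F)] out:P3(v=51); bubbles=3
Tick 9: [PARSE:-, VALIDATE:-, TRANSFORM:-, EMIT:-] out:P4(v=0); bubbles=4
Total bubble-slots: 20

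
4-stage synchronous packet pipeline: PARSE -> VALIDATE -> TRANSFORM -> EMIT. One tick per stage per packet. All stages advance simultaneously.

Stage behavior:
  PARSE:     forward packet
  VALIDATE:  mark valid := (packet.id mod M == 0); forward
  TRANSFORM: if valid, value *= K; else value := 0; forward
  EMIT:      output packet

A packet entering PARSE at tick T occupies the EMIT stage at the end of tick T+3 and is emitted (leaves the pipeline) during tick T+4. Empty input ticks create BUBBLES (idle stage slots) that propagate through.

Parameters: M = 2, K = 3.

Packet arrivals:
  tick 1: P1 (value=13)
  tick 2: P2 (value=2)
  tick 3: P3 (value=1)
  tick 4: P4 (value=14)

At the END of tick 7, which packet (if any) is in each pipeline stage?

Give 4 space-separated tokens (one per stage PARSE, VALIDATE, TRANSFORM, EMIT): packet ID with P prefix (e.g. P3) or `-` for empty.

Tick 1: [PARSE:P1(v=13,ok=F), VALIDATE:-, TRANSFORM:-, EMIT:-] out:-; in:P1
Tick 2: [PARSE:P2(v=2,ok=F), VALIDATE:P1(v=13,ok=F), TRANSFORM:-, EMIT:-] out:-; in:P2
Tick 3: [PARSE:P3(v=1,ok=F), VALIDATE:P2(v=2,ok=T), TRANSFORM:P1(v=0,ok=F), EMIT:-] out:-; in:P3
Tick 4: [PARSE:P4(v=14,ok=F), VALIDATE:P3(v=1,ok=F), TRANSFORM:P2(v=6,ok=T), EMIT:P1(v=0,ok=F)] out:-; in:P4
Tick 5: [PARSE:-, VALIDATE:P4(v=14,ok=T), TRANSFORM:P3(v=0,ok=F), EMIT:P2(v=6,ok=T)] out:P1(v=0); in:-
Tick 6: [PARSE:-, VALIDATE:-, TRANSFORM:P4(v=42,ok=T), EMIT:P3(v=0,ok=F)] out:P2(v=6); in:-
Tick 7: [PARSE:-, VALIDATE:-, TRANSFORM:-, EMIT:P4(v=42,ok=T)] out:P3(v=0); in:-
At end of tick 7: ['-', '-', '-', 'P4']

Answer: - - - P4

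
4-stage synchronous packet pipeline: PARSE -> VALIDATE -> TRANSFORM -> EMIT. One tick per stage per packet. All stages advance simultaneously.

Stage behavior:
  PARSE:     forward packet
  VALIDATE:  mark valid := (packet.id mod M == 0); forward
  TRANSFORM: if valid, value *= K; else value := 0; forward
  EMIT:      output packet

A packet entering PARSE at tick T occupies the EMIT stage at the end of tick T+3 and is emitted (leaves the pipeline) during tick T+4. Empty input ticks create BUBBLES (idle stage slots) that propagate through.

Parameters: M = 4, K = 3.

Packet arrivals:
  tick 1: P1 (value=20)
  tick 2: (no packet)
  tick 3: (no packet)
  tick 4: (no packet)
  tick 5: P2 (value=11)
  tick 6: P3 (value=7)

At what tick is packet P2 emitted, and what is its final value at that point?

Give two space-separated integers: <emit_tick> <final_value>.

Answer: 9 0

Derivation:
Tick 1: [PARSE:P1(v=20,ok=F), VALIDATE:-, TRANSFORM:-, EMIT:-] out:-; in:P1
Tick 2: [PARSE:-, VALIDATE:P1(v=20,ok=F), TRANSFORM:-, EMIT:-] out:-; in:-
Tick 3: [PARSE:-, VALIDATE:-, TRANSFORM:P1(v=0,ok=F), EMIT:-] out:-; in:-
Tick 4: [PARSE:-, VALIDATE:-, TRANSFORM:-, EMIT:P1(v=0,ok=F)] out:-; in:-
Tick 5: [PARSE:P2(v=11,ok=F), VALIDATE:-, TRANSFORM:-, EMIT:-] out:P1(v=0); in:P2
Tick 6: [PARSE:P3(v=7,ok=F), VALIDATE:P2(v=11,ok=F), TRANSFORM:-, EMIT:-] out:-; in:P3
Tick 7: [PARSE:-, VALIDATE:P3(v=7,ok=F), TRANSFORM:P2(v=0,ok=F), EMIT:-] out:-; in:-
Tick 8: [PARSE:-, VALIDATE:-, TRANSFORM:P3(v=0,ok=F), EMIT:P2(v=0,ok=F)] out:-; in:-
Tick 9: [PARSE:-, VALIDATE:-, TRANSFORM:-, EMIT:P3(v=0,ok=F)] out:P2(v=0); in:-
Tick 10: [PARSE:-, VALIDATE:-, TRANSFORM:-, EMIT:-] out:P3(v=0); in:-
P2: arrives tick 5, valid=False (id=2, id%4=2), emit tick 9, final value 0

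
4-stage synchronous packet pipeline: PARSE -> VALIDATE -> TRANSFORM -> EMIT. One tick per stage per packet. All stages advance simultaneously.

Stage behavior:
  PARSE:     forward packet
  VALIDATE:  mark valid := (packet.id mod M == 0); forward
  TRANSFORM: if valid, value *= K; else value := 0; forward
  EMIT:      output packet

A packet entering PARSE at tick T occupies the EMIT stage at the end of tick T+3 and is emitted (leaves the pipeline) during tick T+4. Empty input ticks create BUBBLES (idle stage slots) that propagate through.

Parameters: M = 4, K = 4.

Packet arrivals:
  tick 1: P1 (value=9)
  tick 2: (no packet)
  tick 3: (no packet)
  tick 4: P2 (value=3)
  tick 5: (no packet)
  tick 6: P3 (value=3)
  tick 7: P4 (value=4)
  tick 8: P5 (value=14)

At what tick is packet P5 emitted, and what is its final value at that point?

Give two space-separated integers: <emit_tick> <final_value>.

Tick 1: [PARSE:P1(v=9,ok=F), VALIDATE:-, TRANSFORM:-, EMIT:-] out:-; in:P1
Tick 2: [PARSE:-, VALIDATE:P1(v=9,ok=F), TRANSFORM:-, EMIT:-] out:-; in:-
Tick 3: [PARSE:-, VALIDATE:-, TRANSFORM:P1(v=0,ok=F), EMIT:-] out:-; in:-
Tick 4: [PARSE:P2(v=3,ok=F), VALIDATE:-, TRANSFORM:-, EMIT:P1(v=0,ok=F)] out:-; in:P2
Tick 5: [PARSE:-, VALIDATE:P2(v=3,ok=F), TRANSFORM:-, EMIT:-] out:P1(v=0); in:-
Tick 6: [PARSE:P3(v=3,ok=F), VALIDATE:-, TRANSFORM:P2(v=0,ok=F), EMIT:-] out:-; in:P3
Tick 7: [PARSE:P4(v=4,ok=F), VALIDATE:P3(v=3,ok=F), TRANSFORM:-, EMIT:P2(v=0,ok=F)] out:-; in:P4
Tick 8: [PARSE:P5(v=14,ok=F), VALIDATE:P4(v=4,ok=T), TRANSFORM:P3(v=0,ok=F), EMIT:-] out:P2(v=0); in:P5
Tick 9: [PARSE:-, VALIDATE:P5(v=14,ok=F), TRANSFORM:P4(v=16,ok=T), EMIT:P3(v=0,ok=F)] out:-; in:-
Tick 10: [PARSE:-, VALIDATE:-, TRANSFORM:P5(v=0,ok=F), EMIT:P4(v=16,ok=T)] out:P3(v=0); in:-
Tick 11: [PARSE:-, VALIDATE:-, TRANSFORM:-, EMIT:P5(v=0,ok=F)] out:P4(v=16); in:-
Tick 12: [PARSE:-, VALIDATE:-, TRANSFORM:-, EMIT:-] out:P5(v=0); in:-
P5: arrives tick 8, valid=False (id=5, id%4=1), emit tick 12, final value 0

Answer: 12 0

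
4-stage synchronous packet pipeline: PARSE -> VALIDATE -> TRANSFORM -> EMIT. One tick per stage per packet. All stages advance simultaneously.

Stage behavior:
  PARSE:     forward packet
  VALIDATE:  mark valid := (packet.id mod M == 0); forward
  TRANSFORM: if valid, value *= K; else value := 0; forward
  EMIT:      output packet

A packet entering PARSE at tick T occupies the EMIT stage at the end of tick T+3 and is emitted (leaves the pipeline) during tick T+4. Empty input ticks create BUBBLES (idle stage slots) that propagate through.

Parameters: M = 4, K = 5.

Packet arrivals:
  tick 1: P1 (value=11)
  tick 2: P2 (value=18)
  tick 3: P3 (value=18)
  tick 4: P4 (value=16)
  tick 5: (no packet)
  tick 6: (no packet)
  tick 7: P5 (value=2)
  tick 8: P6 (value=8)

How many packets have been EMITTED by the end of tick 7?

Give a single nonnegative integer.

Answer: 3

Derivation:
Tick 1: [PARSE:P1(v=11,ok=F), VALIDATE:-, TRANSFORM:-, EMIT:-] out:-; in:P1
Tick 2: [PARSE:P2(v=18,ok=F), VALIDATE:P1(v=11,ok=F), TRANSFORM:-, EMIT:-] out:-; in:P2
Tick 3: [PARSE:P3(v=18,ok=F), VALIDATE:P2(v=18,ok=F), TRANSFORM:P1(v=0,ok=F), EMIT:-] out:-; in:P3
Tick 4: [PARSE:P4(v=16,ok=F), VALIDATE:P3(v=18,ok=F), TRANSFORM:P2(v=0,ok=F), EMIT:P1(v=0,ok=F)] out:-; in:P4
Tick 5: [PARSE:-, VALIDATE:P4(v=16,ok=T), TRANSFORM:P3(v=0,ok=F), EMIT:P2(v=0,ok=F)] out:P1(v=0); in:-
Tick 6: [PARSE:-, VALIDATE:-, TRANSFORM:P4(v=80,ok=T), EMIT:P3(v=0,ok=F)] out:P2(v=0); in:-
Tick 7: [PARSE:P5(v=2,ok=F), VALIDATE:-, TRANSFORM:-, EMIT:P4(v=80,ok=T)] out:P3(v=0); in:P5
Emitted by tick 7: ['P1', 'P2', 'P3']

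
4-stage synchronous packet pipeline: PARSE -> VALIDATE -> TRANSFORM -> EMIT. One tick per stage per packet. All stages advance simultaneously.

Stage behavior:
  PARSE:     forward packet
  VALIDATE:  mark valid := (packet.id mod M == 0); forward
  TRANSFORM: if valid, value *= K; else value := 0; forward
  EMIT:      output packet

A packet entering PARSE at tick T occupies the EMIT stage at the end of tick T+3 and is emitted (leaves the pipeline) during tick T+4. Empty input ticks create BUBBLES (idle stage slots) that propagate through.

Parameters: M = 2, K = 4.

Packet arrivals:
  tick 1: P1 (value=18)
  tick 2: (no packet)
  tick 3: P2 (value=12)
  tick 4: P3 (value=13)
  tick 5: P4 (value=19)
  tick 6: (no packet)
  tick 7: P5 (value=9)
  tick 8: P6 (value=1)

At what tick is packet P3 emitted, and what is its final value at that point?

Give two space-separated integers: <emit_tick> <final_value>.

Tick 1: [PARSE:P1(v=18,ok=F), VALIDATE:-, TRANSFORM:-, EMIT:-] out:-; in:P1
Tick 2: [PARSE:-, VALIDATE:P1(v=18,ok=F), TRANSFORM:-, EMIT:-] out:-; in:-
Tick 3: [PARSE:P2(v=12,ok=F), VALIDATE:-, TRANSFORM:P1(v=0,ok=F), EMIT:-] out:-; in:P2
Tick 4: [PARSE:P3(v=13,ok=F), VALIDATE:P2(v=12,ok=T), TRANSFORM:-, EMIT:P1(v=0,ok=F)] out:-; in:P3
Tick 5: [PARSE:P4(v=19,ok=F), VALIDATE:P3(v=13,ok=F), TRANSFORM:P2(v=48,ok=T), EMIT:-] out:P1(v=0); in:P4
Tick 6: [PARSE:-, VALIDATE:P4(v=19,ok=T), TRANSFORM:P3(v=0,ok=F), EMIT:P2(v=48,ok=T)] out:-; in:-
Tick 7: [PARSE:P5(v=9,ok=F), VALIDATE:-, TRANSFORM:P4(v=76,ok=T), EMIT:P3(v=0,ok=F)] out:P2(v=48); in:P5
Tick 8: [PARSE:P6(v=1,ok=F), VALIDATE:P5(v=9,ok=F), TRANSFORM:-, EMIT:P4(v=76,ok=T)] out:P3(v=0); in:P6
Tick 9: [PARSE:-, VALIDATE:P6(v=1,ok=T), TRANSFORM:P5(v=0,ok=F), EMIT:-] out:P4(v=76); in:-
Tick 10: [PARSE:-, VALIDATE:-, TRANSFORM:P6(v=4,ok=T), EMIT:P5(v=0,ok=F)] out:-; in:-
Tick 11: [PARSE:-, VALIDATE:-, TRANSFORM:-, EMIT:P6(v=4,ok=T)] out:P5(v=0); in:-
Tick 12: [PARSE:-, VALIDATE:-, TRANSFORM:-, EMIT:-] out:P6(v=4); in:-
P3: arrives tick 4, valid=False (id=3, id%2=1), emit tick 8, final value 0

Answer: 8 0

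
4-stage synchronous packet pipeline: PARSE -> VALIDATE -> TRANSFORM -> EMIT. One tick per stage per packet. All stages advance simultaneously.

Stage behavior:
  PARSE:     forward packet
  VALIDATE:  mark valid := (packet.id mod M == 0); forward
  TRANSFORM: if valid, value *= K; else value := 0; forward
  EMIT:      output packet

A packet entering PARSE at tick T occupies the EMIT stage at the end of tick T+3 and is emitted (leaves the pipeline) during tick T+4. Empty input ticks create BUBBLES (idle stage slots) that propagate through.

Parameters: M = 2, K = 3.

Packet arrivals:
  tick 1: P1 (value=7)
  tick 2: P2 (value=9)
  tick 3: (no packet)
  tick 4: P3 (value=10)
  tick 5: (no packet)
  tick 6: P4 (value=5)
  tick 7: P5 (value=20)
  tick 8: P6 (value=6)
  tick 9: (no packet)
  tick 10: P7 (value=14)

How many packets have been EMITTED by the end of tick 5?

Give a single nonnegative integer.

Tick 1: [PARSE:P1(v=7,ok=F), VALIDATE:-, TRANSFORM:-, EMIT:-] out:-; in:P1
Tick 2: [PARSE:P2(v=9,ok=F), VALIDATE:P1(v=7,ok=F), TRANSFORM:-, EMIT:-] out:-; in:P2
Tick 3: [PARSE:-, VALIDATE:P2(v=9,ok=T), TRANSFORM:P1(v=0,ok=F), EMIT:-] out:-; in:-
Tick 4: [PARSE:P3(v=10,ok=F), VALIDATE:-, TRANSFORM:P2(v=27,ok=T), EMIT:P1(v=0,ok=F)] out:-; in:P3
Tick 5: [PARSE:-, VALIDATE:P3(v=10,ok=F), TRANSFORM:-, EMIT:P2(v=27,ok=T)] out:P1(v=0); in:-
Emitted by tick 5: ['P1']

Answer: 1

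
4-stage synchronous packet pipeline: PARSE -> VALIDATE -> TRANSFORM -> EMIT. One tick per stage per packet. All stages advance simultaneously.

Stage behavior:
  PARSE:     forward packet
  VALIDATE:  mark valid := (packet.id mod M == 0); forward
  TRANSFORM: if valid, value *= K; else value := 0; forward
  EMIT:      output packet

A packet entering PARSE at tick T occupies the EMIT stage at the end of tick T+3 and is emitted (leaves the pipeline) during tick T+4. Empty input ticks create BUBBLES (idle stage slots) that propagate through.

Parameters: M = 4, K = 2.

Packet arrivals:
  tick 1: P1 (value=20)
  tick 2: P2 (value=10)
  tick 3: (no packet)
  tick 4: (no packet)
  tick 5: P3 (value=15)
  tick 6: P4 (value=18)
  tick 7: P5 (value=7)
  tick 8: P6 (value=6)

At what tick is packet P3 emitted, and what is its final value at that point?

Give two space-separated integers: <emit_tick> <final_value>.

Answer: 9 0

Derivation:
Tick 1: [PARSE:P1(v=20,ok=F), VALIDATE:-, TRANSFORM:-, EMIT:-] out:-; in:P1
Tick 2: [PARSE:P2(v=10,ok=F), VALIDATE:P1(v=20,ok=F), TRANSFORM:-, EMIT:-] out:-; in:P2
Tick 3: [PARSE:-, VALIDATE:P2(v=10,ok=F), TRANSFORM:P1(v=0,ok=F), EMIT:-] out:-; in:-
Tick 4: [PARSE:-, VALIDATE:-, TRANSFORM:P2(v=0,ok=F), EMIT:P1(v=0,ok=F)] out:-; in:-
Tick 5: [PARSE:P3(v=15,ok=F), VALIDATE:-, TRANSFORM:-, EMIT:P2(v=0,ok=F)] out:P1(v=0); in:P3
Tick 6: [PARSE:P4(v=18,ok=F), VALIDATE:P3(v=15,ok=F), TRANSFORM:-, EMIT:-] out:P2(v=0); in:P4
Tick 7: [PARSE:P5(v=7,ok=F), VALIDATE:P4(v=18,ok=T), TRANSFORM:P3(v=0,ok=F), EMIT:-] out:-; in:P5
Tick 8: [PARSE:P6(v=6,ok=F), VALIDATE:P5(v=7,ok=F), TRANSFORM:P4(v=36,ok=T), EMIT:P3(v=0,ok=F)] out:-; in:P6
Tick 9: [PARSE:-, VALIDATE:P6(v=6,ok=F), TRANSFORM:P5(v=0,ok=F), EMIT:P4(v=36,ok=T)] out:P3(v=0); in:-
Tick 10: [PARSE:-, VALIDATE:-, TRANSFORM:P6(v=0,ok=F), EMIT:P5(v=0,ok=F)] out:P4(v=36); in:-
Tick 11: [PARSE:-, VALIDATE:-, TRANSFORM:-, EMIT:P6(v=0,ok=F)] out:P5(v=0); in:-
Tick 12: [PARSE:-, VALIDATE:-, TRANSFORM:-, EMIT:-] out:P6(v=0); in:-
P3: arrives tick 5, valid=False (id=3, id%4=3), emit tick 9, final value 0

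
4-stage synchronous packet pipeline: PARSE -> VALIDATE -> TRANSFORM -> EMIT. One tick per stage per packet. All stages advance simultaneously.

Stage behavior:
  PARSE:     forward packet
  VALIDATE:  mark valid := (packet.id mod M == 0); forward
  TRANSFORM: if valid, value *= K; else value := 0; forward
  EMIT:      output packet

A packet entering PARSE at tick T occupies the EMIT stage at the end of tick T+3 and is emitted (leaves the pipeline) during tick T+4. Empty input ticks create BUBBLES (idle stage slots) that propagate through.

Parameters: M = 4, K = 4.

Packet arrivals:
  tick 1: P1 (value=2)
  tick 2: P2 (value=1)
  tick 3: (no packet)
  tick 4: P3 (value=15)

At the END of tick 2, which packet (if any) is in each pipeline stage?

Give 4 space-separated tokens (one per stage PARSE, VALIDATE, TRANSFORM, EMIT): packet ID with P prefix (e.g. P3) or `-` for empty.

Answer: P2 P1 - -

Derivation:
Tick 1: [PARSE:P1(v=2,ok=F), VALIDATE:-, TRANSFORM:-, EMIT:-] out:-; in:P1
Tick 2: [PARSE:P2(v=1,ok=F), VALIDATE:P1(v=2,ok=F), TRANSFORM:-, EMIT:-] out:-; in:P2
At end of tick 2: ['P2', 'P1', '-', '-']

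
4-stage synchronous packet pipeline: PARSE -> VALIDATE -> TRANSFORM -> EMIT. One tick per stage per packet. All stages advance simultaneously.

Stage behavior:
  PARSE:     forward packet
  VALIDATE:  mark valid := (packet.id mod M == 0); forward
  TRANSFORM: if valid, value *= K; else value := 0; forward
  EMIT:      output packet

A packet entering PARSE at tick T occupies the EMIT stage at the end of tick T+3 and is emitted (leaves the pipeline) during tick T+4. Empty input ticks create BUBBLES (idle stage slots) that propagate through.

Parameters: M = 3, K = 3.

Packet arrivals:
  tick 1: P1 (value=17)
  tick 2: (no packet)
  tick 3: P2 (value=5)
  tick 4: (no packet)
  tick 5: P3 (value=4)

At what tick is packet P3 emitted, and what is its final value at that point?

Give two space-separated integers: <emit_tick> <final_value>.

Answer: 9 12

Derivation:
Tick 1: [PARSE:P1(v=17,ok=F), VALIDATE:-, TRANSFORM:-, EMIT:-] out:-; in:P1
Tick 2: [PARSE:-, VALIDATE:P1(v=17,ok=F), TRANSFORM:-, EMIT:-] out:-; in:-
Tick 3: [PARSE:P2(v=5,ok=F), VALIDATE:-, TRANSFORM:P1(v=0,ok=F), EMIT:-] out:-; in:P2
Tick 4: [PARSE:-, VALIDATE:P2(v=5,ok=F), TRANSFORM:-, EMIT:P1(v=0,ok=F)] out:-; in:-
Tick 5: [PARSE:P3(v=4,ok=F), VALIDATE:-, TRANSFORM:P2(v=0,ok=F), EMIT:-] out:P1(v=0); in:P3
Tick 6: [PARSE:-, VALIDATE:P3(v=4,ok=T), TRANSFORM:-, EMIT:P2(v=0,ok=F)] out:-; in:-
Tick 7: [PARSE:-, VALIDATE:-, TRANSFORM:P3(v=12,ok=T), EMIT:-] out:P2(v=0); in:-
Tick 8: [PARSE:-, VALIDATE:-, TRANSFORM:-, EMIT:P3(v=12,ok=T)] out:-; in:-
Tick 9: [PARSE:-, VALIDATE:-, TRANSFORM:-, EMIT:-] out:P3(v=12); in:-
P3: arrives tick 5, valid=True (id=3, id%3=0), emit tick 9, final value 12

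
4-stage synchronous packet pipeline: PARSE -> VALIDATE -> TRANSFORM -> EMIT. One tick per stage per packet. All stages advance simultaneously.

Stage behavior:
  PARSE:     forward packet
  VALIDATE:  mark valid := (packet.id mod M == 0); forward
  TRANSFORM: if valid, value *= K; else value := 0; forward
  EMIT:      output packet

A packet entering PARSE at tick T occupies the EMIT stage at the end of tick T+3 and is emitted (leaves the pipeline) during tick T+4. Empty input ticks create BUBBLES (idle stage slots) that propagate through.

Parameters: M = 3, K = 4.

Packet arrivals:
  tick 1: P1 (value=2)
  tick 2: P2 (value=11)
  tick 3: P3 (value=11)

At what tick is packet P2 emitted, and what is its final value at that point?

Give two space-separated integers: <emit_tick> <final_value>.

Answer: 6 0

Derivation:
Tick 1: [PARSE:P1(v=2,ok=F), VALIDATE:-, TRANSFORM:-, EMIT:-] out:-; in:P1
Tick 2: [PARSE:P2(v=11,ok=F), VALIDATE:P1(v=2,ok=F), TRANSFORM:-, EMIT:-] out:-; in:P2
Tick 3: [PARSE:P3(v=11,ok=F), VALIDATE:P2(v=11,ok=F), TRANSFORM:P1(v=0,ok=F), EMIT:-] out:-; in:P3
Tick 4: [PARSE:-, VALIDATE:P3(v=11,ok=T), TRANSFORM:P2(v=0,ok=F), EMIT:P1(v=0,ok=F)] out:-; in:-
Tick 5: [PARSE:-, VALIDATE:-, TRANSFORM:P3(v=44,ok=T), EMIT:P2(v=0,ok=F)] out:P1(v=0); in:-
Tick 6: [PARSE:-, VALIDATE:-, TRANSFORM:-, EMIT:P3(v=44,ok=T)] out:P2(v=0); in:-
Tick 7: [PARSE:-, VALIDATE:-, TRANSFORM:-, EMIT:-] out:P3(v=44); in:-
P2: arrives tick 2, valid=False (id=2, id%3=2), emit tick 6, final value 0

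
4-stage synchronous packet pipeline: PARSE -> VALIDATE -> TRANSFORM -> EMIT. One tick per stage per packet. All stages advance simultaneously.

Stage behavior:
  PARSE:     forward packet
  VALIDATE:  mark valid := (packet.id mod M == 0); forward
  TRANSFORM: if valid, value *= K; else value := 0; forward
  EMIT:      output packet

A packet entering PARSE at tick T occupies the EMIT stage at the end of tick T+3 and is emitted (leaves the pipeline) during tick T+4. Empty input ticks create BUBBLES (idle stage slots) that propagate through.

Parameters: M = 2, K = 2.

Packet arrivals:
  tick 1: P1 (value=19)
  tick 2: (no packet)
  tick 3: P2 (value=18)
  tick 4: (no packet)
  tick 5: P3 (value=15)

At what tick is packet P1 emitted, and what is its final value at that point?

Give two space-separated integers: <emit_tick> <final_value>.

Answer: 5 0

Derivation:
Tick 1: [PARSE:P1(v=19,ok=F), VALIDATE:-, TRANSFORM:-, EMIT:-] out:-; in:P1
Tick 2: [PARSE:-, VALIDATE:P1(v=19,ok=F), TRANSFORM:-, EMIT:-] out:-; in:-
Tick 3: [PARSE:P2(v=18,ok=F), VALIDATE:-, TRANSFORM:P1(v=0,ok=F), EMIT:-] out:-; in:P2
Tick 4: [PARSE:-, VALIDATE:P2(v=18,ok=T), TRANSFORM:-, EMIT:P1(v=0,ok=F)] out:-; in:-
Tick 5: [PARSE:P3(v=15,ok=F), VALIDATE:-, TRANSFORM:P2(v=36,ok=T), EMIT:-] out:P1(v=0); in:P3
Tick 6: [PARSE:-, VALIDATE:P3(v=15,ok=F), TRANSFORM:-, EMIT:P2(v=36,ok=T)] out:-; in:-
Tick 7: [PARSE:-, VALIDATE:-, TRANSFORM:P3(v=0,ok=F), EMIT:-] out:P2(v=36); in:-
Tick 8: [PARSE:-, VALIDATE:-, TRANSFORM:-, EMIT:P3(v=0,ok=F)] out:-; in:-
Tick 9: [PARSE:-, VALIDATE:-, TRANSFORM:-, EMIT:-] out:P3(v=0); in:-
P1: arrives tick 1, valid=False (id=1, id%2=1), emit tick 5, final value 0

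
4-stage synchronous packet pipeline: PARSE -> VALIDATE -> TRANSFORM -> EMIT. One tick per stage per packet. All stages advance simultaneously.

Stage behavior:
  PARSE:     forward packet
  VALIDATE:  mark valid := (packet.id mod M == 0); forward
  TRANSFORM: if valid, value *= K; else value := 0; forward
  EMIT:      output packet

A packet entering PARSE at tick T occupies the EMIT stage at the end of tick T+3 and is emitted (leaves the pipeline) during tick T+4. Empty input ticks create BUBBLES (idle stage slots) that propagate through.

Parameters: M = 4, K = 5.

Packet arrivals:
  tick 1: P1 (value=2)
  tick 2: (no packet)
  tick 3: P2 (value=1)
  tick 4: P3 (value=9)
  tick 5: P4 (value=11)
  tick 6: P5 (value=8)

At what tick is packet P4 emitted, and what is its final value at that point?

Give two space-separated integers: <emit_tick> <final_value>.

Tick 1: [PARSE:P1(v=2,ok=F), VALIDATE:-, TRANSFORM:-, EMIT:-] out:-; in:P1
Tick 2: [PARSE:-, VALIDATE:P1(v=2,ok=F), TRANSFORM:-, EMIT:-] out:-; in:-
Tick 3: [PARSE:P2(v=1,ok=F), VALIDATE:-, TRANSFORM:P1(v=0,ok=F), EMIT:-] out:-; in:P2
Tick 4: [PARSE:P3(v=9,ok=F), VALIDATE:P2(v=1,ok=F), TRANSFORM:-, EMIT:P1(v=0,ok=F)] out:-; in:P3
Tick 5: [PARSE:P4(v=11,ok=F), VALIDATE:P3(v=9,ok=F), TRANSFORM:P2(v=0,ok=F), EMIT:-] out:P1(v=0); in:P4
Tick 6: [PARSE:P5(v=8,ok=F), VALIDATE:P4(v=11,ok=T), TRANSFORM:P3(v=0,ok=F), EMIT:P2(v=0,ok=F)] out:-; in:P5
Tick 7: [PARSE:-, VALIDATE:P5(v=8,ok=F), TRANSFORM:P4(v=55,ok=T), EMIT:P3(v=0,ok=F)] out:P2(v=0); in:-
Tick 8: [PARSE:-, VALIDATE:-, TRANSFORM:P5(v=0,ok=F), EMIT:P4(v=55,ok=T)] out:P3(v=0); in:-
Tick 9: [PARSE:-, VALIDATE:-, TRANSFORM:-, EMIT:P5(v=0,ok=F)] out:P4(v=55); in:-
Tick 10: [PARSE:-, VALIDATE:-, TRANSFORM:-, EMIT:-] out:P5(v=0); in:-
P4: arrives tick 5, valid=True (id=4, id%4=0), emit tick 9, final value 55

Answer: 9 55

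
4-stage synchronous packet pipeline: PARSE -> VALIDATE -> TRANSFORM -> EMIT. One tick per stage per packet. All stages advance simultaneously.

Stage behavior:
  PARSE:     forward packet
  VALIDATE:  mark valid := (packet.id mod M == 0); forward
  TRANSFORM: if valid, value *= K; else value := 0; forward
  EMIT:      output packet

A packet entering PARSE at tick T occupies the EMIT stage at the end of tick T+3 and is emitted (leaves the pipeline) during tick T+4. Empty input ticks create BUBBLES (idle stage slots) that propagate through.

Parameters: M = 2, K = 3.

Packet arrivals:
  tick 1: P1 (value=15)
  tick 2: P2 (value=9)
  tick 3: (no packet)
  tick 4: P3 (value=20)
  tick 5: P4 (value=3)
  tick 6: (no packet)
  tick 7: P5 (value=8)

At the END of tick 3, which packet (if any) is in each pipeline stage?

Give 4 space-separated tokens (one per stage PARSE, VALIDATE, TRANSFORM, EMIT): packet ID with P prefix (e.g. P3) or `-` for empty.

Answer: - P2 P1 -

Derivation:
Tick 1: [PARSE:P1(v=15,ok=F), VALIDATE:-, TRANSFORM:-, EMIT:-] out:-; in:P1
Tick 2: [PARSE:P2(v=9,ok=F), VALIDATE:P1(v=15,ok=F), TRANSFORM:-, EMIT:-] out:-; in:P2
Tick 3: [PARSE:-, VALIDATE:P2(v=9,ok=T), TRANSFORM:P1(v=0,ok=F), EMIT:-] out:-; in:-
At end of tick 3: ['-', 'P2', 'P1', '-']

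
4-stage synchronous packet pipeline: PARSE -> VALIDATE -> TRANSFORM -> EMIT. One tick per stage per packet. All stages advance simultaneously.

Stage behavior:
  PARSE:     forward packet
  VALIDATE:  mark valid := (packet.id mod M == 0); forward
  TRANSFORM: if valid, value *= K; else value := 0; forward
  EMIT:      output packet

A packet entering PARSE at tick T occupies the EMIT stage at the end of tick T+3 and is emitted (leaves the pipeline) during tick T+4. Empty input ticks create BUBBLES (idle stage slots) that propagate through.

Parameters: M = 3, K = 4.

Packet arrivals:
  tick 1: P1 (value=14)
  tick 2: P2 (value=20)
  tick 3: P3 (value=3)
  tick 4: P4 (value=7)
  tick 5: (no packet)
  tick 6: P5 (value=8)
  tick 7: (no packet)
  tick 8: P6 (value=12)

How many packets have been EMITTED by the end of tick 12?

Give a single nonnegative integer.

Tick 1: [PARSE:P1(v=14,ok=F), VALIDATE:-, TRANSFORM:-, EMIT:-] out:-; in:P1
Tick 2: [PARSE:P2(v=20,ok=F), VALIDATE:P1(v=14,ok=F), TRANSFORM:-, EMIT:-] out:-; in:P2
Tick 3: [PARSE:P3(v=3,ok=F), VALIDATE:P2(v=20,ok=F), TRANSFORM:P1(v=0,ok=F), EMIT:-] out:-; in:P3
Tick 4: [PARSE:P4(v=7,ok=F), VALIDATE:P3(v=3,ok=T), TRANSFORM:P2(v=0,ok=F), EMIT:P1(v=0,ok=F)] out:-; in:P4
Tick 5: [PARSE:-, VALIDATE:P4(v=7,ok=F), TRANSFORM:P3(v=12,ok=T), EMIT:P2(v=0,ok=F)] out:P1(v=0); in:-
Tick 6: [PARSE:P5(v=8,ok=F), VALIDATE:-, TRANSFORM:P4(v=0,ok=F), EMIT:P3(v=12,ok=T)] out:P2(v=0); in:P5
Tick 7: [PARSE:-, VALIDATE:P5(v=8,ok=F), TRANSFORM:-, EMIT:P4(v=0,ok=F)] out:P3(v=12); in:-
Tick 8: [PARSE:P6(v=12,ok=F), VALIDATE:-, TRANSFORM:P5(v=0,ok=F), EMIT:-] out:P4(v=0); in:P6
Tick 9: [PARSE:-, VALIDATE:P6(v=12,ok=T), TRANSFORM:-, EMIT:P5(v=0,ok=F)] out:-; in:-
Tick 10: [PARSE:-, VALIDATE:-, TRANSFORM:P6(v=48,ok=T), EMIT:-] out:P5(v=0); in:-
Tick 11: [PARSE:-, VALIDATE:-, TRANSFORM:-, EMIT:P6(v=48,ok=T)] out:-; in:-
Tick 12: [PARSE:-, VALIDATE:-, TRANSFORM:-, EMIT:-] out:P6(v=48); in:-
Emitted by tick 12: ['P1', 'P2', 'P3', 'P4', 'P5', 'P6']

Answer: 6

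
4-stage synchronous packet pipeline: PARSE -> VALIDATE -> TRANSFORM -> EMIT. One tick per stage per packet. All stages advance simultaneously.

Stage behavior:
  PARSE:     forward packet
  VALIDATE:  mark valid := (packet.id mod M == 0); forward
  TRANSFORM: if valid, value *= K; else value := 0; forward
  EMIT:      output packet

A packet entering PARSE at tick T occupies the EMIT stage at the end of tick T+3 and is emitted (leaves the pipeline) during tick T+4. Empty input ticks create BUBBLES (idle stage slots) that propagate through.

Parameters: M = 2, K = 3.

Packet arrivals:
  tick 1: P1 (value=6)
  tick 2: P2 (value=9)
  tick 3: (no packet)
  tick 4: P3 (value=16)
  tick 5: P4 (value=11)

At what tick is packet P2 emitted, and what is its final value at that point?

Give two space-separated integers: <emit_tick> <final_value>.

Answer: 6 27

Derivation:
Tick 1: [PARSE:P1(v=6,ok=F), VALIDATE:-, TRANSFORM:-, EMIT:-] out:-; in:P1
Tick 2: [PARSE:P2(v=9,ok=F), VALIDATE:P1(v=6,ok=F), TRANSFORM:-, EMIT:-] out:-; in:P2
Tick 3: [PARSE:-, VALIDATE:P2(v=9,ok=T), TRANSFORM:P1(v=0,ok=F), EMIT:-] out:-; in:-
Tick 4: [PARSE:P3(v=16,ok=F), VALIDATE:-, TRANSFORM:P2(v=27,ok=T), EMIT:P1(v=0,ok=F)] out:-; in:P3
Tick 5: [PARSE:P4(v=11,ok=F), VALIDATE:P3(v=16,ok=F), TRANSFORM:-, EMIT:P2(v=27,ok=T)] out:P1(v=0); in:P4
Tick 6: [PARSE:-, VALIDATE:P4(v=11,ok=T), TRANSFORM:P3(v=0,ok=F), EMIT:-] out:P2(v=27); in:-
Tick 7: [PARSE:-, VALIDATE:-, TRANSFORM:P4(v=33,ok=T), EMIT:P3(v=0,ok=F)] out:-; in:-
Tick 8: [PARSE:-, VALIDATE:-, TRANSFORM:-, EMIT:P4(v=33,ok=T)] out:P3(v=0); in:-
Tick 9: [PARSE:-, VALIDATE:-, TRANSFORM:-, EMIT:-] out:P4(v=33); in:-
P2: arrives tick 2, valid=True (id=2, id%2=0), emit tick 6, final value 27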